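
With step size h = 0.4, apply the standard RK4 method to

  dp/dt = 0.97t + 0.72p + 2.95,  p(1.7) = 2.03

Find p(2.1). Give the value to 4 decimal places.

RK4: k1 = f(t_n, p_n); k2 = f(t_n + h/2, p_n + (h/2)·k1); k3 = f(t_n + h/2, p_n + (h/2)·k2); k4 = f(t_n + h, p_n + h·k3); p_{n+1} = p_n + (h/6)·(k1 + 2k2 + 2k3 + k4).
t=1.700000, p=2.030000:
  k1 = f(1.700000, 2.030000) = 6.060600
  k2 = f(1.900000, 3.242120) = 7.127326
  k3 = f(1.900000, 3.455465) = 7.280935
  k4 = f(2.100000, 4.942374) = 8.545509
  p ← 2.030000 + (0.4/6)·(k1 + 2k2 + 2k3 + k4) = 4.924842
p(2.1) ≈ 4.9248

4.9248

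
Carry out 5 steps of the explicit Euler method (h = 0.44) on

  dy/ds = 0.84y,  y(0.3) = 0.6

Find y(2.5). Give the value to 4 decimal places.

2.8915

Euler: y_{n+1} = y_n + h·f(s_n, y_n).
s=0.300000, y=0.600000: f=0.504000 → y ← 0.600000 + 0.44·0.504000 = 0.821760
s=0.740000, y=0.821760: f=0.690278 → y ← 0.821760 + 0.44·0.690278 = 1.125482
s=1.180000, y=1.125482: f=0.945405 → y ← 1.125482 + 0.44·0.945405 = 1.541461
s=1.620000, y=1.541461: f=1.294827 → y ← 1.541461 + 0.44·1.294827 = 2.111185
s=2.060000, y=2.111185: f=1.773395 → y ← 2.111185 + 0.44·1.773395 = 2.891479
y(2.5) ≈ 2.8915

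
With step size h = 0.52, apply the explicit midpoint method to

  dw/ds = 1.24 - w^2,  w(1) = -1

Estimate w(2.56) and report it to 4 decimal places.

0.2431

Midpoint: k1 = f(s_n, w_n); k2 = f(s_n + h/2, w_n + (h/2)·k1); w_{n+1} = w_n + h·k2.
s=1.000000, w=-1.000000:
  k1 = f(1.000000, -1.000000) = 0.240000
  k2 = f(1.260000, -0.937600) = 0.360906
  w ← -1.000000 + 0.52·0.360906 = -0.812329
s=1.520000, w=-0.812329:
  k1 = f(1.520000, -0.812329) = 0.580122
  k2 = f(1.780000, -0.661497) = 0.802422
  w ← -0.812329 + 0.52·0.802422 = -0.395069
s=2.040000, w=-0.395069:
  k1 = f(2.040000, -0.395069) = 1.083920
  k2 = f(2.300000, -0.113250) = 1.227174
  w ← -0.395069 + 0.52·1.227174 = 0.243061
w(2.56) ≈ 0.2431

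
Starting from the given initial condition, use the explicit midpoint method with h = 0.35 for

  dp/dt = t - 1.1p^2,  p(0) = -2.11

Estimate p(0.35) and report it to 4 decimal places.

-5.4380

Midpoint: k1 = f(t_n, p_n); k2 = f(t_n + h/2, p_n + (h/2)·k1); p_{n+1} = p_n + h·k2.
t=0.000000, p=-2.110000:
  k1 = f(0.000000, -2.110000) = -4.897310
  k2 = f(0.175000, -2.967029) = -9.508589
  p ← -2.110000 + 0.35·(-9.508589) = -5.438006
p(0.35) ≈ -5.4380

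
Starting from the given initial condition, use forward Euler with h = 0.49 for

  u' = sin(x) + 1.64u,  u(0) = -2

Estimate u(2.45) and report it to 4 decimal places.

-34.1614

Euler: u_{n+1} = u_n + h·f(x_n, u_n).
x=0.000000, u=-2.000000: f=-3.280000 → u ← -2.000000 + 0.49·(-3.280000) = -3.607200
x=0.490000, u=-3.607200: f=-5.445182 → u ← -3.607200 + 0.49·(-5.445182) = -6.275339
x=0.980000, u=-6.275339: f=-9.461059 → u ← -6.275339 + 0.49·(-9.461059) = -10.911258
x=1.470000, u=-10.911258: f=-16.899539 → u ← -10.911258 + 0.49·(-16.899539) = -19.192032
x=1.960000, u=-19.192032: f=-30.549721 → u ← -19.192032 + 0.49·(-30.549721) = -34.161396
u(2.45) ≈ -34.1614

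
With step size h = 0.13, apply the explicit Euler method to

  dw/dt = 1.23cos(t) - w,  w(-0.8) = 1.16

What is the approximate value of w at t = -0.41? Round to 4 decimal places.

1.0944

Euler: w_{n+1} = w_n + h·f(t_n, w_n).
t=-0.800000, w=1.160000: f=-0.303051 → w ← 1.160000 + 0.13·(-0.303051) = 1.120603
t=-0.670000, w=1.120603: f=-0.156503 → w ← 1.120603 + 0.13·(-0.156503) = 1.100258
t=-0.540000, w=1.100258: f=-0.045276 → w ← 1.100258 + 0.13·(-0.045276) = 1.094372
w(-0.41) ≈ 1.0944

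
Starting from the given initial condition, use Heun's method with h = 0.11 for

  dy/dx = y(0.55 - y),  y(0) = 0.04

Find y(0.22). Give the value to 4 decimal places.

Heun: k1 = f(x_n, y_n); k2 = f(x_n + h, y_n + h·k1); y_{n+1} = y_n + (h/2)·(k1 + k2).
x=0.000000, y=0.040000:
  k1 = f(0.000000, 0.040000) = 0.020400
  k2 = f(0.110000, 0.042244) = 0.021450
  y ← 0.040000 + (0.11/2)·(0.020400 + 0.021450) = 0.042302
x=0.110000, y=0.042302:
  k1 = f(0.110000, 0.042302) = 0.021477
  k2 = f(0.220000, 0.044664) = 0.022570
  y ← 0.042302 + (0.11/2)·(0.021477 + 0.022570) = 0.044724
y(0.22) ≈ 0.0447

0.0447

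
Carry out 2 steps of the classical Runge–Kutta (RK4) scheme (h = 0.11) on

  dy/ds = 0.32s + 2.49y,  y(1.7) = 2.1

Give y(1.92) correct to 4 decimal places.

RK4: k1 = f(s_n, y_n); k2 = f(s_n + h/2, y_n + (h/2)·k1); k3 = f(s_n + h/2, y_n + (h/2)·k2); k4 = f(s_n + h, y_n + h·k3); y_{n+1} = y_n + (h/6)·(k1 + 2k2 + 2k3 + k4).
s=1.700000, y=2.100000:
  k1 = f(1.700000, 2.100000) = 5.773000
  k2 = f(1.755000, 2.417515) = 6.581212
  k3 = f(1.755000, 2.461967) = 6.691897
  k4 = f(1.810000, 2.836109) = 7.641111
  y ← 2.100000 + (0.11/6)·(k1 + 2k2 + 2k3 + k4) = 2.832606
s=1.810000, y=2.832606:
  k1 = f(1.810000, 2.832606) = 7.632389
  k2 = f(1.865000, 3.252387) = 8.695245
  k3 = f(1.865000, 3.310844) = 8.840803
  k4 = f(1.920000, 3.805094) = 10.089085
  y ← 2.832606 + (0.11/6)·(k1 + 2k2 + 2k3 + k4) = 3.800488
y(1.92) ≈ 3.8005

3.8005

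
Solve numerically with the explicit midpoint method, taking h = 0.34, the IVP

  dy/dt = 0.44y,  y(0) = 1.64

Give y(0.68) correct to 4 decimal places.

Midpoint: k1 = f(t_n, y_n); k2 = f(t_n + h/2, y_n + (h/2)·k1); y_{n+1} = y_n + h·k2.
t=0.000000, y=1.640000:
  k1 = f(0.000000, 1.640000) = 0.721600
  k2 = f(0.170000, 1.762672) = 0.775576
  y ← 1.640000 + 0.34·0.775576 = 1.903696
t=0.340000, y=1.903696:
  k1 = f(0.340000, 1.903696) = 0.837626
  k2 = f(0.510000, 2.046092) = 0.900281
  y ← 1.903696 + 0.34·0.900281 = 2.209791
y(0.68) ≈ 2.2098

2.2098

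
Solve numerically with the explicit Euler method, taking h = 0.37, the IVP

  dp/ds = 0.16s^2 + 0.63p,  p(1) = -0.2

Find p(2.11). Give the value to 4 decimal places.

0.0313

Euler: p_{n+1} = p_n + h·f(s_n, p_n).
s=1.000000, p=-0.200000: f=0.034000 → p ← -0.200000 + 0.37·0.034000 = -0.187420
s=1.370000, p=-0.187420: f=0.182229 → p ← -0.187420 + 0.37·0.182229 = -0.119995
s=1.740000, p=-0.119995: f=0.408819 → p ← -0.119995 + 0.37·0.408819 = 0.031268
p(2.11) ≈ 0.0313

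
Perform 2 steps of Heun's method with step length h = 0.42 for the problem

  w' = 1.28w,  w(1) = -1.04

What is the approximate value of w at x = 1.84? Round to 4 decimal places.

Heun: k1 = f(x_n, w_n); k2 = f(x_n + h, w_n + h·k1); w_{n+1} = w_n + (h/2)·(k1 + k2).
x=1.000000, w=-1.040000:
  k1 = f(1.000000, -1.040000) = -1.331200
  k2 = f(1.420000, -1.599104) = -2.046853
  w ← -1.040000 + (0.42/2)·(-1.331200 + (-2.046853)) = -1.749391
x=1.420000, w=-1.749391:
  k1 = f(1.420000, -1.749391) = -2.239221
  k2 = f(1.840000, -2.689864) = -3.443026
  w ← -1.749391 + (0.42/2)·(-2.239221 + (-3.443026)) = -2.942663
w(1.84) ≈ -2.9427

-2.9427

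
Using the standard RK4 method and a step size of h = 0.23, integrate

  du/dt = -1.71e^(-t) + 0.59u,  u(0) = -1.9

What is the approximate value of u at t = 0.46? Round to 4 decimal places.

-3.2243

RK4: k1 = f(t_n, u_n); k2 = f(t_n + h/2, u_n + (h/2)·k1); k3 = f(t_n + h/2, u_n + (h/2)·k2); k4 = f(t_n + h, u_n + h·k3); u_{n+1} = u_n + (h/6)·(k1 + 2k2 + 2k3 + k4).
t=0.000000, u=-1.900000:
  k1 = f(0.000000, -1.900000) = -2.831000
  k2 = f(0.115000, -2.225565) = -2.837319
  k3 = f(0.115000, -2.226292) = -2.837748
  k4 = f(0.230000, -2.552682) = -2.864735
  u ← -1.900000 + (0.23/6)·(k1 + 2k2 + 2k3 + k4) = -2.553425
t=0.230000, u=-2.553425:
  k1 = f(0.230000, -2.553425) = -2.865173
  k2 = f(0.345000, -2.882920) = -2.911980
  k3 = f(0.345000, -2.888303) = -2.915155
  k4 = f(0.460000, -3.223911) = -2.981602
  u ← -2.553425 + (0.23/6)·(k1 + 2k2 + 2k3 + k4) = -3.224298
u(0.46) ≈ -3.2243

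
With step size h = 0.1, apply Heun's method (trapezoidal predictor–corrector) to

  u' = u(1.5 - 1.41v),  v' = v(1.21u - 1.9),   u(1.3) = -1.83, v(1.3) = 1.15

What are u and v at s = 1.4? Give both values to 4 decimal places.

-1.8682, 0.7751

Heun on (u,v): k1 = f(s_n, state_n); k2 = f(s_n + h, state_n + h·k1); state_{n+1} = state_n + (h/2)·(k1 + k2).
1.300000: (-1.830000, 1.150000)
  k1 = (0.222345, -4.731445)
  predictor → (-1.807766, 0.676855)
  k2 = (-0.986378, -2.766577)
  → (-1.868202, 0.775099)
(u(1.4), v(1.4)) ≈ (-1.8682, 0.7751)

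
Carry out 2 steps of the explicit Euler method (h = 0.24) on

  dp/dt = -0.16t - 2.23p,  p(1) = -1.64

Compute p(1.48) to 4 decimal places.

-0.4198

Euler: p_{n+1} = p_n + h·f(t_n, p_n).
t=1.000000, p=-1.640000: f=3.497200 → p ← -1.640000 + 0.24·3.497200 = -0.800672
t=1.240000, p=-0.800672: f=1.587099 → p ← -0.800672 + 0.24·1.587099 = -0.419768
p(1.48) ≈ -0.4198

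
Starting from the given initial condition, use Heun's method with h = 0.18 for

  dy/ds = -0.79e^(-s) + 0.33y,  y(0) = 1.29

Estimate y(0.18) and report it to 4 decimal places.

Heun: k1 = f(s_n, y_n); k2 = f(s_n + h, y_n + h·k1); y_{n+1} = y_n + (h/2)·(k1 + k2).
s=0.000000, y=1.290000:
  k1 = f(0.000000, 1.290000) = -0.364300
  k2 = f(0.180000, 1.224426) = -0.255803
  y ← 1.290000 + (0.18/2)·(-0.364300 + (-0.255803)) = 1.234191
y(0.18) ≈ 1.2342

1.2342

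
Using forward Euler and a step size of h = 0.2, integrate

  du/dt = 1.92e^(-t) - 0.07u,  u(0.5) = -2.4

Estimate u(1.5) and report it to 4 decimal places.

-1.4512

Euler: u_{n+1} = u_n + h·f(t_n, u_n).
t=0.500000, u=-2.400000: f=1.332539 → u ← -2.400000 + 0.2·1.332539 = -2.133492
t=0.700000, u=-2.133492: f=1.102788 → u ← -2.133492 + 0.2·1.102788 = -1.912935
t=0.900000, u=-1.912935: f=0.914519 → u ← -1.912935 + 0.2·0.914519 = -1.730031
t=1.100000, u=-1.730031: f=0.760215 → u ← -1.730031 + 0.2·0.760215 = -1.577988
t=1.300000, u=-1.577988: f=0.633720 → u ← -1.577988 + 0.2·0.633720 = -1.451244
u(1.5) ≈ -1.4512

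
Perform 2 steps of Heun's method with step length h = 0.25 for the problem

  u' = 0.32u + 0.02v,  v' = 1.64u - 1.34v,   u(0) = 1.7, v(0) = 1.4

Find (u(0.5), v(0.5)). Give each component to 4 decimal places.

2.0121, 1.8308

Heun on (u,v): k1 = f(s_n, state_n); k2 = f(s_n + h, state_n + h·k1); state_{n+1} = state_n + (h/2)·(k1 + k2).
0.000000: (1.700000, 1.400000)
  k1 = (0.572000, 0.912000)
  predictor → (1.843000, 1.628000)
  k2 = (0.622320, 0.841000)
  → (1.849290, 1.619125)
0.250000: (1.849290, 1.619125)
  k1 = (0.624155, 0.863208)
  predictor → (2.005329, 1.834927)
  k2 = (0.678404, 0.829937)
  → (2.012110, 1.830768)
(u(0.5), v(0.5)) ≈ (2.0121, 1.8308)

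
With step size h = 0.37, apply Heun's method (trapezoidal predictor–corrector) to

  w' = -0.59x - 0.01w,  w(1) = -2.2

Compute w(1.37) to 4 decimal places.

-2.4502

Heun: k1 = f(x_n, w_n); k2 = f(x_n + h, w_n + h·k1); w_{n+1} = w_n + (h/2)·(k1 + k2).
x=1.000000, w=-2.200000:
  k1 = f(1.000000, -2.200000) = -0.568000
  k2 = f(1.370000, -2.410160) = -0.784198
  w ← -2.200000 + (0.37/2)·(-0.568000 + (-0.784198)) = -2.450157
w(1.37) ≈ -2.4502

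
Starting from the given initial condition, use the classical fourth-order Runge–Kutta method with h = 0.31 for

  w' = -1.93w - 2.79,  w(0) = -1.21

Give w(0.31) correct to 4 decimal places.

RK4: k1 = f(s_n, w_n); k2 = f(s_n + h/2, w_n + (h/2)·k1); k3 = f(s_n + h/2, w_n + (h/2)·k2); k4 = f(s_n + h, w_n + h·k3); w_{n+1} = w_n + (h/6)·(k1 + 2k2 + 2k3 + k4).
s=0.000000, w=-1.210000:
  k1 = f(0.000000, -1.210000) = -0.454700
  k2 = f(0.155000, -1.280479) = -0.318676
  k3 = f(0.155000, -1.259395) = -0.359368
  k4 = f(0.310000, -1.321404) = -0.239690
  w ← -1.210000 + (0.31/6)·(k1 + 2k2 + 2k3 + k4) = -1.315941
w(0.31) ≈ -1.3159

-1.3159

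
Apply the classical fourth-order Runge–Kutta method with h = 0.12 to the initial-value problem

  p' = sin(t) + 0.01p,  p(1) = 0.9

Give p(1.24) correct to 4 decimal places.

RK4: k1 = f(t_n, p_n); k2 = f(t_n + h/2, p_n + (h/2)·k1); k3 = f(t_n + h/2, p_n + (h/2)·k2); k4 = f(t_n + h, p_n + h·k3); p_{n+1} = p_n + (h/6)·(k1 + 2k2 + 2k3 + k4).
t=1.000000, p=0.900000:
  k1 = f(1.000000, 0.900000) = 0.850471
  k2 = f(1.060000, 0.951028) = 0.881866
  k3 = f(1.060000, 0.952912) = 0.881885
  k4 = f(1.120000, 1.005826) = 0.910159
  p ← 0.900000 + (0.12/6)·(k1 + 2k2 + 2k3 + k4) = 1.005763
t=1.120000, p=1.005763:
  k1 = f(1.120000, 1.005763) = 0.910158
  k2 = f(1.180000, 1.060372) = 0.935210
  k3 = f(1.180000, 1.061875) = 0.935225
  k4 = f(1.240000, 1.117990) = 0.956964
  p ← 1.005763 + (0.12/6)·(k1 + 2k2 + 2k3 + k4) = 1.117922
p(1.24) ≈ 1.1179

1.1179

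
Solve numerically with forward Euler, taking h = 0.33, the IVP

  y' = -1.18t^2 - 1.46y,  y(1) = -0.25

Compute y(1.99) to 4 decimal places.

-1.5693

Euler: y_{n+1} = y_n + h·f(t_n, y_n).
t=1.000000, y=-0.250000: f=-0.815000 → y ← -0.250000 + 0.33·(-0.815000) = -0.518950
t=1.330000, y=-0.518950: f=-1.329635 → y ← -0.518950 + 0.33·(-1.329635) = -0.957730
t=1.660000, y=-0.957730: f=-1.853323 → y ← -0.957730 + 0.33·(-1.853323) = -1.569326
y(1.99) ≈ -1.5693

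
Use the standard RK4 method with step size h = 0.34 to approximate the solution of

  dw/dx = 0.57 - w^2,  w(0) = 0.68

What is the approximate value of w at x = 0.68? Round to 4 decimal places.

0.7272

RK4: k1 = f(x_n, w_n); k2 = f(x_n + h/2, w_n + (h/2)·k1); k3 = f(x_n + h/2, w_n + (h/2)·k2); k4 = f(x_n + h, w_n + h·k3); w_{n+1} = w_n + (h/6)·(k1 + 2k2 + 2k3 + k4).
x=0.000000, w=0.680000:
  k1 = f(0.000000, 0.680000) = 0.107600
  k2 = f(0.170000, 0.698292) = 0.082388
  k3 = f(0.170000, 0.694006) = 0.088356
  k4 = f(0.340000, 0.710041) = 0.065842
  w ← 0.680000 + (0.34/6)·(k1 + 2k2 + 2k3 + k4) = 0.709179
x=0.340000, w=0.709179:
  k1 = f(0.340000, 0.709179) = 0.067065
  k2 = f(0.510000, 0.720580) = 0.050764
  k3 = f(0.510000, 0.717809) = 0.054750
  k4 = f(0.680000, 0.727794) = 0.040315
  w ← 0.709179 + (0.34/6)·(k1 + 2k2 + 2k3 + k4) = 0.727222
w(0.68) ≈ 0.7272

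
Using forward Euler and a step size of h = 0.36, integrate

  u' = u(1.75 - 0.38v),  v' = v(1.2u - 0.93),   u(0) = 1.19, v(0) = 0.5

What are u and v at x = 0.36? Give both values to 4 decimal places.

1.8583, 0.5896

Euler on (u,v): u_{n+1} = u_n + h·u', v_{n+1} = v_n + h·v'.
0.000000: (1.190000, 0.500000); f=(1.856400, 0.249000) → (1.858304, 0.589640)
(u(0.36), v(0.36)) ≈ (1.8583, 0.5896)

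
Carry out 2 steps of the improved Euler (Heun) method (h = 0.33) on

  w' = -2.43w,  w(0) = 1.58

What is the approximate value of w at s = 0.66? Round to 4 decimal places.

0.4266

Heun: k1 = f(s_n, w_n); k2 = f(s_n + h, w_n + h·k1); w_{n+1} = w_n + (h/2)·(k1 + k2).
s=0.000000, w=1.580000:
  k1 = f(0.000000, 1.580000) = -3.839400
  k2 = f(0.330000, 0.312998) = -0.760585
  w ← 1.580000 + (0.33/2)·(-3.839400 + (-0.760585)) = 0.821002
s=0.330000, w=0.821002:
  k1 = f(0.330000, 0.821002) = -1.995036
  k2 = f(0.660000, 0.162641) = -0.395217
  w ← 0.821002 + (0.33/2)·(-1.995036 + (-0.395217)) = 0.426611
w(0.66) ≈ 0.4266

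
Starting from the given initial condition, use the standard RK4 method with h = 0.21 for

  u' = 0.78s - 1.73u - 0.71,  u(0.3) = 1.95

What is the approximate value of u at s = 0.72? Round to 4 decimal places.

RK4: k1 = f(s_n, u_n); k2 = f(s_n + h/2, u_n + (h/2)·k1); k3 = f(s_n + h/2, u_n + (h/2)·k2); k4 = f(s_n + h, u_n + h·k3); u_{n+1} = u_n + (h/6)·(k1 + 2k2 + 2k3 + k4).
s=0.300000, u=1.950000:
  k1 = f(0.300000, 1.950000) = -3.849500
  k2 = f(0.405000, 1.545802) = -3.068338
  k3 = f(0.405000, 1.627824) = -3.210236
  k4 = f(0.510000, 1.275850) = -2.519421
  u ← 1.950000 + (0.21/6)·(k1 + 2k2 + 2k3 + k4) = 1.287588
s=0.510000, u=1.287588:
  k1 = f(0.510000, 1.287588) = -2.539726
  k2 = f(0.615000, 1.020916) = -1.996485
  k3 = f(0.615000, 1.077957) = -2.095165
  k4 = f(0.720000, 0.847603) = -1.614753
  u ← 1.287588 + (0.21/6)·(k1 + 2k2 + 2k3 + k4) = 0.855765
u(0.72) ≈ 0.8558

0.8558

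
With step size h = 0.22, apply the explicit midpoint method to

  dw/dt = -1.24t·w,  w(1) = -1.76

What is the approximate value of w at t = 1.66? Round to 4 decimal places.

Midpoint: k1 = f(t_n, w_n); k2 = f(t_n + h/2, w_n + (h/2)·k1); w_{n+1} = w_n + h·k2.
t=1.000000, w=-1.760000:
  k1 = f(1.000000, -1.760000) = 2.182400
  k2 = f(1.110000, -1.519936) = 2.092040
  w ← -1.760000 + 0.22·2.092040 = -1.299751
t=1.220000, w=-1.299751:
  k1 = f(1.220000, -1.299751) = 1.966264
  k2 = f(1.330000, -1.083462) = 1.786846
  w ← -1.299751 + 0.22·1.786846 = -0.906645
t=1.440000, w=-0.906645:
  k1 = f(1.440000, -0.906645) = 1.618906
  k2 = f(1.550000, -0.728566) = 1.400303
  w ← -0.906645 + 0.22·1.400303 = -0.598578
w(1.66) ≈ -0.5986

-0.5986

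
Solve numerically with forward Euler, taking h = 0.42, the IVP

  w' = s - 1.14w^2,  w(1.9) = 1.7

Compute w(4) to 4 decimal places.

1.8110

Euler: w_{n+1} = w_n + h·f(s_n, w_n).
s=1.900000, w=1.700000: f=-1.394600 → w ← 1.700000 + 0.42·(-1.394600) = 1.114268
s=2.320000, w=1.114268: f=0.904584 → w ← 1.114268 + 0.42·0.904584 = 1.494193
s=2.740000, w=1.494193: f=0.194821 → w ← 1.494193 + 0.42·0.194821 = 1.576018
s=3.160000, w=1.576018: f=0.328431 → w ← 1.576018 + 0.42·0.328431 = 1.713959
s=3.580000, w=1.713959: f=0.231073 → w ← 1.713959 + 0.42·0.231073 = 1.811010
w(4) ≈ 1.8110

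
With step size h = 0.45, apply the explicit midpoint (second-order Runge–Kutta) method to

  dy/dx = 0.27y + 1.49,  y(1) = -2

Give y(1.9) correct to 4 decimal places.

Midpoint: k1 = f(x_n, y_n); k2 = f(x_n + h/2, y_n + (h/2)·k1); y_{n+1} = y_n + h·k2.
x=1.000000, y=-2.000000:
  k1 = f(1.000000, -2.000000) = 0.950000
  k2 = f(1.225000, -1.786250) = 1.007713
  y ← -2.000000 + 0.45·1.007713 = -1.546529
x=1.450000, y=-1.546529:
  k1 = f(1.450000, -1.546529) = 1.072437
  k2 = f(1.675000, -1.305231) = 1.137588
  y ← -1.546529 + 0.45·1.137588 = -1.034615
y(1.9) ≈ -1.0346

-1.0346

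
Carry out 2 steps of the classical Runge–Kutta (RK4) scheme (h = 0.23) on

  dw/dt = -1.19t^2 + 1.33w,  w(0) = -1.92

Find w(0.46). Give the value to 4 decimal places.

-3.5852

RK4: k1 = f(t_n, w_n); k2 = f(t_n + h/2, w_n + (h/2)·k1); k3 = f(t_n + h/2, w_n + (h/2)·k2); k4 = f(t_n + h, w_n + h·k3); w_{n+1} = w_n + (h/6)·(k1 + 2k2 + 2k3 + k4).
t=0.000000, w=-1.920000:
  k1 = f(0.000000, -1.920000) = -2.553600
  k2 = f(0.115000, -2.213664) = -2.959911
  k3 = f(0.115000, -2.260390) = -3.022056
  k4 = f(0.230000, -2.615073) = -3.540998
  w ← -1.920000 + (0.23/6)·(k1 + 2k2 + 2k3 + k4) = -2.612244
t=0.230000, w=-2.612244:
  k1 = f(0.230000, -2.612244) = -3.537235
  k2 = f(0.345000, -3.019026) = -4.156944
  k3 = f(0.345000, -3.090292) = -4.251728
  k4 = f(0.460000, -3.590141) = -5.026692
  w ← -2.612244 + (0.23/6)·(k1 + 2k2 + 2k3 + k4) = -3.585192
w(0.46) ≈ -3.5852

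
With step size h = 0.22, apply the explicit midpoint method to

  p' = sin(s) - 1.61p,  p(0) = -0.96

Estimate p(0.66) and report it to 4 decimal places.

Midpoint: k1 = f(s_n, p_n); k2 = f(s_n + h/2, p_n + (h/2)·k1); p_{n+1} = p_n + h·k2.
s=0.000000, p=-0.960000:
  k1 = f(0.000000, -0.960000) = 1.545600
  k2 = f(0.110000, -0.789984) = 1.381653
  p ← -0.960000 + 0.22·1.381653 = -0.656036
s=0.220000, p=-0.656036:
  k1 = f(0.220000, -0.656036) = 1.274448
  k2 = f(0.330000, -0.515847) = 1.154557
  p ← -0.656036 + 0.22·1.154557 = -0.402034
s=0.440000, p=-0.402034:
  k1 = f(0.440000, -0.402034) = 1.073214
  k2 = f(0.550000, -0.283980) = 0.979896
  p ← -0.402034 + 0.22·0.979896 = -0.186457
p(0.66) ≈ -0.1865

-0.1865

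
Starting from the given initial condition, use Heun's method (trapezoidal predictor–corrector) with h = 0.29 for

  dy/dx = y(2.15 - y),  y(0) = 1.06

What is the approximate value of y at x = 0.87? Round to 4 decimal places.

1.8392

Heun: k1 = f(x_n, y_n); k2 = f(x_n + h, y_n + h·k1); y_{n+1} = y_n + (h/2)·(k1 + k2).
x=0.000000, y=1.060000:
  k1 = f(0.000000, 1.060000) = 1.155400
  k2 = f(0.290000, 1.395066) = 1.053183
  y ← 1.060000 + (0.29/2)·(1.155400 + 1.053183) = 1.380244
x=0.290000, y=1.380244:
  k1 = f(0.290000, 1.380244) = 1.062451
  k2 = f(0.580000, 1.688355) = 0.779420
  y ← 1.380244 + (0.29/2)·(1.062451 + 0.779420) = 1.647316
x=0.580000, y=1.647316:
  k1 = f(0.580000, 1.647316) = 0.828080
  k2 = f(0.870000, 1.887459) = 0.495536
  y ← 1.647316 + (0.29/2)·(0.828080 + 0.495536) = 1.839240
y(0.87) ≈ 1.8392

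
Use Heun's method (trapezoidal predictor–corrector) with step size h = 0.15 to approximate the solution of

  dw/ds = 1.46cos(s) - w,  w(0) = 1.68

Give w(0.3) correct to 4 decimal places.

Heun: k1 = f(s_n, w_n); k2 = f(s_n + h, w_n + h·k1); w_{n+1} = w_n + (h/2)·(k1 + k2).
s=0.000000, w=1.680000:
  k1 = f(0.000000, 1.680000) = -0.220000
  k2 = f(0.150000, 1.647000) = -0.203394
  w ← 1.680000 + (0.15/2)·(-0.220000 + (-0.203394)) = 1.648245
s=0.150000, w=1.648245:
  k1 = f(0.150000, 1.648245) = -0.204640
  k2 = f(0.300000, 1.617549) = -0.222758
  w ← 1.648245 + (0.15/2)·(-0.204640 + (-0.222758)) = 1.616191
w(0.3) ≈ 1.6162

1.6162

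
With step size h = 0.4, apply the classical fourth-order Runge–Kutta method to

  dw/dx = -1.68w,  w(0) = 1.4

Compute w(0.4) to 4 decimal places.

RK4: k1 = f(x_n, w_n); k2 = f(x_n + h/2, w_n + (h/2)·k1); k3 = f(x_n + h/2, w_n + (h/2)·k2); k4 = f(x_n + h, w_n + h·k3); w_{n+1} = w_n + (h/6)·(k1 + 2k2 + 2k3 + k4).
x=0.000000, w=1.400000:
  k1 = f(0.000000, 1.400000) = -2.352000
  k2 = f(0.200000, 0.929600) = -1.561728
  k3 = f(0.200000, 1.087654) = -1.827259
  k4 = f(0.400000, 0.669096) = -1.124082
  w ← 1.400000 + (0.4/6)·(k1 + 2k2 + 2k3 + k4) = 0.716396
w(0.4) ≈ 0.7164

0.7164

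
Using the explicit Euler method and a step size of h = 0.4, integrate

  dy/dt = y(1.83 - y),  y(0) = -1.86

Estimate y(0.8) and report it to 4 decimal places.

-16.4602

Euler: y_{n+1} = y_n + h·f(t_n, y_n).
t=0.000000, y=-1.860000: f=-6.863400 → y ← -1.860000 + 0.4·(-6.863400) = -4.605360
t=0.400000, y=-4.605360: f=-29.637150 → y ← -4.605360 + 0.4·(-29.637150) = -16.460220
y(0.8) ≈ -16.4602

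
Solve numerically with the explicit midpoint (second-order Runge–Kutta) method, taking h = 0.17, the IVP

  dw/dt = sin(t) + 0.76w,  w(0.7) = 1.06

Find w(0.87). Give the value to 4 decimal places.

1.3330

Midpoint: k1 = f(t_n, w_n); k2 = f(t_n + h/2, w_n + (h/2)·k1); w_{n+1} = w_n + h·k2.
t=0.700000, w=1.060000:
  k1 = f(0.700000, 1.060000) = 1.449818
  k2 = f(0.785000, 1.183235) = 1.606083
  w ← 1.060000 + 0.17·1.606083 = 1.333034
w(0.87) ≈ 1.3330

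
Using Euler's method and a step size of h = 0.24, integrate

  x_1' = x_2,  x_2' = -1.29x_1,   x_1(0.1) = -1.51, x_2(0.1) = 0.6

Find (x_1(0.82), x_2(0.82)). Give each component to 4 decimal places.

-0.7521, 1.8340

Euler on (x_1,x_2): x_1_{n+1} = x_1_n + h·x_1', x_2_{n+1} = x_2_n + h·x_2'.
0.100000: (-1.510000, 0.600000); f=(0.600000, 1.947900) → (-1.366000, 1.067496)
0.340000: (-1.366000, 1.067496); f=(1.067496, 1.762140) → (-1.109801, 1.490410)
0.580000: (-1.109801, 1.490410); f=(1.490410, 1.431643) → (-0.752103, 1.834004)
(x_1(0.82), x_2(0.82)) ≈ (-0.7521, 1.8340)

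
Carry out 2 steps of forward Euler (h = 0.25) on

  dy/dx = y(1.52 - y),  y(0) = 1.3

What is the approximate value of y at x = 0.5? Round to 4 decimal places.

1.4224

Euler: y_{n+1} = y_n + h·f(x_n, y_n).
x=0.000000, y=1.300000: f=0.286000 → y ← 1.300000 + 0.25·0.286000 = 1.371500
x=0.250000, y=1.371500: f=0.203668 → y ← 1.371500 + 0.25·0.203668 = 1.422417
y(0.5) ≈ 1.4224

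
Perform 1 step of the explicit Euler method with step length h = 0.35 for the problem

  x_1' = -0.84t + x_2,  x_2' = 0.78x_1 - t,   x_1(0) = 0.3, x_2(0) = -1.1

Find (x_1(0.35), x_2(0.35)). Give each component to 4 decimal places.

Euler on (x_1,x_2): x_1_{n+1} = x_1_n + h·x_1', x_2_{n+1} = x_2_n + h·x_2'.
0.000000: (0.300000, -1.100000); f=(-1.100000, 0.234000) → (-0.085000, -1.018100)
(x_1(0.35), x_2(0.35)) ≈ (-0.0850, -1.0181)

-0.0850, -1.0181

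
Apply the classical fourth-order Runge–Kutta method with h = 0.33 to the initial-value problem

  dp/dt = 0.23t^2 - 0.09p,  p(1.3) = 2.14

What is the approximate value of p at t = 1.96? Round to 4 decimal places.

RK4: k1 = f(t_n, p_n); k2 = f(t_n + h/2, p_n + (h/2)·k1); k3 = f(t_n + h/2, p_n + (h/2)·k2); k4 = f(t_n + h, p_n + h·k3); p_{n+1} = p_n + (h/6)·(k1 + 2k2 + 2k3 + k4).
t=1.300000, p=2.140000:
  k1 = f(1.300000, 2.140000) = 0.196100
  k2 = f(1.465000, 2.172357) = 0.298120
  k3 = f(1.465000, 2.189190) = 0.296605
  k4 = f(1.630000, 2.237880) = 0.409678
  p ← 2.140000 + (0.33/6)·(k1 + 2k2 + 2k3 + k4) = 2.238737
t=1.630000, p=2.238737:
  k1 = f(1.630000, 2.238737) = 0.409601
  k2 = f(1.795000, 2.306322) = 0.533497
  k3 = f(1.795000, 2.326764) = 0.531657
  k4 = f(1.960000, 2.414184) = 0.666291
  p ← 2.238737 + (0.33/6)·(k1 + 2k2 + 2k3 + k4) = 2.415078
p(1.96) ≈ 2.4151

2.4151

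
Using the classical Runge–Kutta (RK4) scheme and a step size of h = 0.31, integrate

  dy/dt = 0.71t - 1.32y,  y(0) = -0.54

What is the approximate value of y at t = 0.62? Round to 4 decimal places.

-0.1325

RK4: k1 = f(t_n, y_n); k2 = f(t_n + h/2, y_n + (h/2)·k1); k3 = f(t_n + h/2, y_n + (h/2)·k2); k4 = f(t_n + h, y_n + h·k3); y_{n+1} = y_n + (h/6)·(k1 + 2k2 + 2k3 + k4).
t=0.000000, y=-0.540000:
  k1 = f(0.000000, -0.540000) = 0.712800
  k2 = f(0.155000, -0.429516) = 0.677011
  k3 = f(0.155000, -0.435063) = 0.684334
  k4 = f(0.310000, -0.327857) = 0.652871
  y ← -0.540000 + (0.31/6)·(k1 + 2k2 + 2k3 + k4) = -0.328768
t=0.310000, y=-0.328768:
  k1 = f(0.310000, -0.328768) = 0.654074
  k2 = f(0.465000, -0.227387) = 0.630300
  k3 = f(0.465000, -0.231072) = 0.635164
  k4 = f(0.620000, -0.131867) = 0.614265
  y ← -0.328768 + (0.31/6)·(k1 + 2k2 + 2k3 + k4) = -0.132473
y(0.62) ≈ -0.1325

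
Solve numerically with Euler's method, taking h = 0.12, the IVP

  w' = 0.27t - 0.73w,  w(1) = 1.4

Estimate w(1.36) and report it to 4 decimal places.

1.1636

Euler: w_{n+1} = w_n + h·f(t_n, w_n).
t=1.000000, w=1.400000: f=-0.752000 → w ← 1.400000 + 0.12·(-0.752000) = 1.309760
t=1.120000, w=1.309760: f=-0.653725 → w ← 1.309760 + 0.12·(-0.653725) = 1.231313
t=1.240000, w=1.231313: f=-0.564059 → w ← 1.231313 + 0.12·(-0.564059) = 1.163626
w(1.36) ≈ 1.1636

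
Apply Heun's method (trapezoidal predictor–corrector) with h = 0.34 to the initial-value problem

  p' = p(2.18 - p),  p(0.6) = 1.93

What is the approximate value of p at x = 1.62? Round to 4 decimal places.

2.1400

Heun: k1 = f(x_n, p_n); k2 = f(x_n + h, p_n + h·k1); p_{n+1} = p_n + (h/2)·(k1 + k2).
x=0.600000, p=1.930000:
  k1 = f(0.600000, 1.930000) = 0.482500
  k2 = f(0.940000, 2.094050) = 0.179984
  p ← 1.930000 + (0.34/2)·(0.482500 + 0.179984) = 2.042622
x=0.940000, p=2.042622:
  k1 = f(0.940000, 2.042622) = 0.280611
  k2 = f(1.280000, 2.138030) = 0.089733
  p ← 2.042622 + (0.34/2)·(0.280611 + 0.089733) = 2.105581
x=1.280000, p=2.105581:
  k1 = f(1.280000, 2.105581) = 0.156696
  k2 = f(1.620000, 2.158857) = 0.045644
  p ← 2.105581 + (0.34/2)·(0.156696 + 0.045644) = 2.139979
p(1.62) ≈ 2.1400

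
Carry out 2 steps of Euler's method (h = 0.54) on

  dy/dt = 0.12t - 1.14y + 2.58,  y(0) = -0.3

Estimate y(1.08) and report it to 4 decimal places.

Euler: y_{n+1} = y_n + h·f(t_n, y_n).
t=0.000000, y=-0.300000: f=2.922000 → y ← -0.300000 + 0.54·2.922000 = 1.277880
t=0.540000, y=1.277880: f=1.188017 → y ← 1.277880 + 0.54·1.188017 = 1.919409
y(1.08) ≈ 1.9194

1.9194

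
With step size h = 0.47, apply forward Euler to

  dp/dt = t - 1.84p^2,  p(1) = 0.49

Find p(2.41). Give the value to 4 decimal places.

Euler: p_{n+1} = p_n + h·f(t_n, p_n).
t=1.000000, p=0.490000: f=0.558216 → p ← 0.490000 + 0.47·0.558216 = 0.752362
t=1.470000, p=0.752362: f=0.428472 → p ← 0.752362 + 0.47·0.428472 = 0.953743
t=1.940000, p=0.953743: f=0.266288 → p ← 0.953743 + 0.47·0.266288 = 1.078898
p(2.41) ≈ 1.0789

1.0789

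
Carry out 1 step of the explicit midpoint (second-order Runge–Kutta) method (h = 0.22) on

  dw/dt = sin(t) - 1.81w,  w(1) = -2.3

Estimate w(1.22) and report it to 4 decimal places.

Midpoint: k1 = f(t_n, w_n); k2 = f(t_n + h/2, w_n + (h/2)·k1); w_{n+1} = w_n + h·k2.
t=1.000000, w=-2.300000:
  k1 = f(1.000000, -2.300000) = 5.004471
  k2 = f(1.110000, -1.749508) = 4.062309
  w ← -2.300000 + 0.22·4.062309 = -1.406292
w(1.22) ≈ -1.4063

-1.4063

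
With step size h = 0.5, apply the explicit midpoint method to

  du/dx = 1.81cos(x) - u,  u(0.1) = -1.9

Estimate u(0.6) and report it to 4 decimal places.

-0.5625

Midpoint: k1 = f(x_n, u_n); k2 = f(x_n + h/2, u_n + (h/2)·k1); u_{n+1} = u_n + h·k2.
x=0.100000, u=-1.900000:
  k1 = f(0.100000, -1.900000) = 3.700958
  k2 = f(0.350000, -0.974761) = 2.675025
  u ← -1.900000 + 0.5·2.675025 = -0.562487
u(0.6) ≈ -0.5625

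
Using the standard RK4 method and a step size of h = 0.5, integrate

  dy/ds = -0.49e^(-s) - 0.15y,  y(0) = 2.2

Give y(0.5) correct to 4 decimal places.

RK4: k1 = f(s_n, y_n); k2 = f(s_n + h/2, y_n + (h/2)·k1); k3 = f(s_n + h/2, y_n + (h/2)·k2); k4 = f(s_n + h, y_n + h·k3); y_{n+1} = y_n + (h/6)·(k1 + 2k2 + 2k3 + k4).
s=0.000000, y=2.200000:
  k1 = f(0.000000, 2.200000) = -0.820000
  k2 = f(0.250000, 1.995000) = -0.680862
  k3 = f(0.250000, 2.029784) = -0.686080
  k4 = f(0.500000, 1.856960) = -0.575744
  y ← 2.200000 + (0.5/6)·(k1 + 2k2 + 2k3 + k4) = 1.855864
y(0.5) ≈ 1.8559

1.8559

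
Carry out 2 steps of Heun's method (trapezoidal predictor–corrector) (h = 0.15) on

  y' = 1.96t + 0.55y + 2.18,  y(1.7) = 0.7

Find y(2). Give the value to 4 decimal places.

Heun: k1 = f(t_n, y_n); k2 = f(t_n + h, y_n + h·k1); y_{n+1} = y_n + (h/2)·(k1 + k2).
t=1.700000, y=0.700000:
  k1 = f(1.700000, 0.700000) = 5.897000
  k2 = f(1.850000, 1.584550) = 6.677503
  y ← 0.700000 + (0.15/2)·(5.897000 + 6.677503) = 1.643088
t=1.850000, y=1.643088:
  k1 = f(1.850000, 1.643088) = 6.709698
  k2 = f(2.000000, 2.649542) = 7.557248
  y ← 1.643088 + (0.15/2)·(6.709698 + 7.557248) = 2.713109
y(2) ≈ 2.7131

2.7131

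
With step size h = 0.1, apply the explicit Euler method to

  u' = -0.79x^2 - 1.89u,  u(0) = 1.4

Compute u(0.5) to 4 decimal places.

Euler: u_{n+1} = u_n + h·f(x_n, u_n).
x=0.000000, u=1.400000: f=-2.646000 → u ← 1.400000 + 0.1·(-2.646000) = 1.135400
x=0.100000, u=1.135400: f=-2.153806 → u ← 1.135400 + 0.1·(-2.153806) = 0.920019
x=0.200000, u=0.920019: f=-1.770437 → u ← 0.920019 + 0.1·(-1.770437) = 0.742976
x=0.300000, u=0.742976: f=-1.475324 → u ← 0.742976 + 0.1·(-1.475324) = 0.595443
x=0.400000, u=0.595443: f=-1.251788 → u ← 0.595443 + 0.1·(-1.251788) = 0.470265
u(0.5) ≈ 0.4703

0.4703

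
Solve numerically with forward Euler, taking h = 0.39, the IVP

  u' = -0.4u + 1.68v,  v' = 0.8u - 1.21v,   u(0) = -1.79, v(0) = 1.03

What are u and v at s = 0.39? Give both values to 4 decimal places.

-0.8359, -0.0145

Euler on (u,v): u_{n+1} = u_n + h·u', v_{n+1} = v_n + h·v'.
0.000000: (-1.790000, 1.030000); f=(2.446400, -2.678300) → (-0.835904, -0.014537)
(u(0.39), v(0.39)) ≈ (-0.8359, -0.0145)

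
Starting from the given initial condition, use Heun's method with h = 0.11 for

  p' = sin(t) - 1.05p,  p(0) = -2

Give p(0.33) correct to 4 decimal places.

-1.3668

Heun: k1 = f(t_n, p_n); k2 = f(t_n + h, p_n + h·k1); p_{n+1} = p_n + (h/2)·(k1 + k2).
t=0.000000, p=-2.000000:
  k1 = f(0.000000, -2.000000) = 2.100000
  k2 = f(0.110000, -1.769000) = 1.967228
  p ← -2.000000 + (0.11/2)·(2.100000 + 1.967228) = -1.776302
t=0.110000, p=-1.776302:
  k1 = f(0.110000, -1.776302) = 1.974896
  k2 = f(0.220000, -1.559064) = 1.855247
  p ← -1.776302 + (0.11/2)·(1.974896 + 1.855247) = -1.565645
t=0.220000, p=-1.565645:
  k1 = f(0.220000, -1.565645) = 1.862156
  k2 = f(0.330000, -1.360807) = 1.752891
  p ← -1.565645 + (0.11/2)·(1.862156 + 1.752891) = -1.366817
p(0.33) ≈ -1.3668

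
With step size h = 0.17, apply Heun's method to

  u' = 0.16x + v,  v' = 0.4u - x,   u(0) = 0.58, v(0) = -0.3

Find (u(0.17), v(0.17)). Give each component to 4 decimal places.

0.5347, -0.2767

Heun on (u,v): k1 = f(x_n, state_n); k2 = f(x_n + h, state_n + h·k1); state_{n+1} = state_n + (h/2)·(k1 + k2).
0.000000: (0.580000, -0.300000)
  k1 = (-0.300000, 0.232000)
  predictor → (0.529000, -0.260560)
  k2 = (-0.233360, 0.041600)
  → (0.534664, -0.276744)
(u(0.17), v(0.17)) ≈ (0.5347, -0.2767)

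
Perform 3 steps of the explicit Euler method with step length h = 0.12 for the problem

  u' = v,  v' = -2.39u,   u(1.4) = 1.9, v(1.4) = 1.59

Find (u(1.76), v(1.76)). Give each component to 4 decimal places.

Euler on (u,v): u_{n+1} = u_n + h·u', v_{n+1} = v_n + h·v'.
1.400000: (1.900000, 1.590000); f=(1.590000, -4.541000) → (2.090800, 1.045080)
1.520000: (2.090800, 1.045080); f=(1.045080, -4.997012) → (2.216210, 0.445439)
1.640000: (2.216210, 0.445439); f=(0.445439, -5.296741) → (2.269662, -0.190170)
(u(1.76), v(1.76)) ≈ (2.2697, -0.1902)

2.2697, -0.1902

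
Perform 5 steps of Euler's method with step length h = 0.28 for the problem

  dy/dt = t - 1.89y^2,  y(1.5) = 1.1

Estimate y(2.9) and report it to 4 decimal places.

Euler: y_{n+1} = y_n + h·f(t_n, y_n).
t=1.500000, y=1.100000: f=-0.786900 → y ← 1.100000 + 0.28·(-0.786900) = 0.879668
t=1.780000, y=0.879668: f=0.317488 → y ← 0.879668 + 0.28·0.317488 = 0.968565
t=2.060000, y=0.968565: f=0.286958 → y ← 0.968565 + 0.28·0.286958 = 1.048913
t=2.340000, y=1.048913: f=0.260588 → y ← 1.048913 + 0.28·0.260588 = 1.121877
t=2.620000, y=1.121877: f=0.241229 → y ← 1.121877 + 0.28·0.241229 = 1.189422
y(2.9) ≈ 1.1894

1.1894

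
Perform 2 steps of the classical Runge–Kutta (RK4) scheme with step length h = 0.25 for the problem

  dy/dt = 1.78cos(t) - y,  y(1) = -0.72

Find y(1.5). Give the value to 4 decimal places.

-0.2319

RK4: k1 = f(t_n, y_n); k2 = f(t_n + h/2, y_n + (h/2)·k1); k3 = f(t_n + h/2, y_n + (h/2)·k2); k4 = f(t_n + h, y_n + h·k3); y_{n+1} = y_n + (h/6)·(k1 + 2k2 + 2k3 + k4).
t=1.000000, y=-0.720000:
  k1 = f(1.000000, -0.720000) = 1.681738
  k2 = f(1.125000, -0.509783) = 1.277277
  k3 = f(1.125000, -0.560340) = 1.327835
  k4 = f(1.250000, -0.388041) = 0.949315
  y ← -0.720000 + (0.25/6)·(k1 + 2k2 + 2k3 + k4) = -0.393280
t=1.250000, y=-0.393280:
  k1 = f(1.250000, -0.393280) = 0.954554
  k2 = f(1.375000, -0.273961) = 0.620256
  k3 = f(1.375000, -0.315748) = 0.662043
  k4 = f(1.500000, -0.227769) = 0.353682
  y ← -0.393280 + (0.25/6)·(k1 + 2k2 + 2k3 + k4) = -0.231912
y(1.5) ≈ -0.2319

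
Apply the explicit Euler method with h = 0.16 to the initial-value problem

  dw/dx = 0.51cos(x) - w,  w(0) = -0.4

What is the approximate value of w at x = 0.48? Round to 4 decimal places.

-0.0344

Euler: w_{n+1} = w_n + h·f(x_n, w_n).
x=0.000000, w=-0.400000: f=0.910000 → w ← -0.400000 + 0.16·0.910000 = -0.254400
x=0.160000, w=-0.254400: f=0.757886 → w ← -0.254400 + 0.16·0.757886 = -0.133138
x=0.320000, w=-0.133138: f=0.617248 → w ← -0.133138 + 0.16·0.617248 = -0.034379
w(0.48) ≈ -0.0344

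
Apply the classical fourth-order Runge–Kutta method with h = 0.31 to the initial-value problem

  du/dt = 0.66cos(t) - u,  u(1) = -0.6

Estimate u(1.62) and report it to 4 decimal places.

RK4: k1 = f(t_n, u_n); k2 = f(t_n + h/2, u_n + (h/2)·k1); k3 = f(t_n + h/2, u_n + (h/2)·k2); k4 = f(t_n + h, u_n + h·k3); u_{n+1} = u_n + (h/6)·(k1 + 2k2 + 2k3 + k4).
t=1.000000, u=-0.600000:
  k1 = f(1.000000, -0.600000) = 0.956600
  k2 = f(1.155000, -0.451727) = 0.718313
  k3 = f(1.155000, -0.488661) = 0.755248
  k4 = f(1.310000, -0.365873) = 0.536054
  u ← -0.600000 + (0.31/6)·(k1 + 2k2 + 2k3 + k4) = -0.370612
t=1.310000, u=-0.370612:
  k1 = f(1.310000, -0.370612) = 0.540793
  k2 = f(1.465000, -0.286789) = 0.356484
  k3 = f(1.465000, -0.315357) = 0.385052
  k4 = f(1.620000, -0.251245) = 0.218784
  u ← -0.370612 + (0.31/6)·(k1 + 2k2 + 2k3 + k4) = -0.254741
u(1.62) ≈ -0.2547

-0.2547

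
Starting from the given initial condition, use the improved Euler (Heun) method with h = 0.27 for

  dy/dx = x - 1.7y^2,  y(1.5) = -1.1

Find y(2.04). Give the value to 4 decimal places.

-1.7436

Heun: k1 = f(x_n, y_n); k2 = f(x_n + h, y_n + h·k1); y_{n+1} = y_n + (h/2)·(k1 + k2).
x=1.500000, y=-1.100000:
  k1 = f(1.500000, -1.100000) = -0.557000
  k2 = f(1.770000, -1.250390) = -0.887908
  y ← -1.100000 + (0.27/2)·(-0.557000 + (-0.887908)) = -1.295063
x=1.770000, y=-1.295063:
  k1 = f(1.770000, -1.295063) = -1.081218
  k2 = f(2.040000, -1.586991) = -2.241521
  y ← -1.295063 + (0.27/2)·(-1.081218 + (-2.241521)) = -1.743632
y(2.04) ≈ -1.7436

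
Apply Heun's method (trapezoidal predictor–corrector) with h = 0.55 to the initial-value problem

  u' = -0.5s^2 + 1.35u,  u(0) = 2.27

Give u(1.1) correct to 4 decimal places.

Heun: k1 = f(s_n, u_n); k2 = f(s_n + h, u_n + h·k1); u_{n+1} = u_n + (h/2)·(k1 + k2).
s=0.000000, u=2.270000:
  k1 = f(0.000000, 2.270000) = 3.064500
  k2 = f(0.550000, 3.955475) = 5.188641
  u ← 2.270000 + (0.55/2)·(3.064500 + 5.188641) = 4.539614
s=0.550000, u=4.539614:
  k1 = f(0.550000, 4.539614) = 5.977229
  k2 = f(1.100000, 7.827090) = 9.961571
  u ← 4.539614 + (0.55/2)·(5.977229 + 9.961571) = 8.922784
u(1.1) ≈ 8.9228

8.9228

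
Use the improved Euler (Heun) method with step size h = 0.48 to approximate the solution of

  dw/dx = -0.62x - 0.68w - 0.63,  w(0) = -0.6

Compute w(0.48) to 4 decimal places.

-0.7606

Heun: k1 = f(x_n, w_n); k2 = f(x_n + h, w_n + h·k1); w_{n+1} = w_n + (h/2)·(k1 + k2).
x=0.000000, w=-0.600000:
  k1 = f(0.000000, -0.600000) = -0.222000
  k2 = f(0.480000, -0.706560) = -0.447139
  w ← -0.600000 + (0.48/2)·(-0.222000 + (-0.447139)) = -0.760593
w(0.48) ≈ -0.7606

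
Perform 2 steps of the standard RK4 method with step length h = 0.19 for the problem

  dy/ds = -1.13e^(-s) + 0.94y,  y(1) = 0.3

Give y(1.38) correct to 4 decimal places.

0.2691

RK4: k1 = f(s_n, y_n); k2 = f(s_n + h/2, y_n + (h/2)·k1); k3 = f(s_n + h/2, y_n + (h/2)·k2); k4 = f(s_n + h, y_n + h·k3); y_{n+1} = y_n + (h/6)·(k1 + 2k2 + 2k3 + k4).
s=1.000000, y=0.300000:
  k1 = f(1.000000, 0.300000) = -0.133704
  k2 = f(1.095000, 0.287298) = -0.107970
  k3 = f(1.095000, 0.289743) = -0.105671
  k4 = f(1.190000, 0.279922) = -0.080643
  y ← 0.300000 + (0.19/6)·(k1 + 2k2 + 2k3 + k4) = 0.279682
s=1.190000, y=0.279682:
  k1 = f(1.190000, 0.279682) = -0.080869
  k2 = f(1.285000, 0.271999) = -0.056936
  k3 = f(1.285000, 0.274273) = -0.054799
  k4 = f(1.380000, 0.269270) = -0.031170
  y ← 0.279682 + (0.19/6)·(k1 + 2k2 + 2k3 + k4) = 0.269057
y(1.38) ≈ 0.2691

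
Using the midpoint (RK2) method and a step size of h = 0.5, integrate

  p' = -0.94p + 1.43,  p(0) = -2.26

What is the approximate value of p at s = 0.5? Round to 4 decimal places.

Midpoint: k1 = f(s_n, p_n); k2 = f(s_n + h/2, p_n + (h/2)·k1); p_{n+1} = p_n + h·k2.
s=0.000000, p=-2.260000:
  k1 = f(0.000000, -2.260000) = 3.554400
  k2 = f(0.250000, -1.371400) = 2.719116
  p ← -2.260000 + 0.5·2.719116 = -0.900442
p(0.5) ≈ -0.9004

-0.9004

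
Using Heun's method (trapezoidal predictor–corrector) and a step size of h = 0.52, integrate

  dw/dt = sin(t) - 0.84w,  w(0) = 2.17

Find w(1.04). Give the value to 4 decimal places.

Heun: k1 = f(t_n, w_n); k2 = f(t_n + h, w_n + h·k1); w_{n+1} = w_n + (h/2)·(k1 + k2).
t=0.000000, w=2.170000:
  k1 = f(0.000000, 2.170000) = -1.822800
  k2 = f(0.520000, 1.222144) = -0.529721
  w ← 2.170000 + (0.52/2)·(-1.822800 + (-0.529721)) = 1.558345
t=0.520000, w=1.558345:
  k1 = f(0.520000, 1.558345) = -0.812129
  k2 = f(1.040000, 1.136037) = -0.091867
  w ← 1.558345 + (0.52/2)·(-0.812129 + (-0.091867)) = 1.323306
w(1.04) ≈ 1.3233

1.3233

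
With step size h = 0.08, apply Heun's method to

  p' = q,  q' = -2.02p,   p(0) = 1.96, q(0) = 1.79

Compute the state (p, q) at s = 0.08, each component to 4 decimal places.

2.0905, 1.4617

Heun on (p,q): k1 = f(s_n, state_n); k2 = f(s_n + h, state_n + h·k1); state_{n+1} = state_n + (h/2)·(k1 + k2).
0.000000: (1.960000, 1.790000)
  k1 = (1.790000, -3.959200)
  predictor → (2.103200, 1.473264)
  k2 = (1.473264, -4.248464)
  → (2.090531, 1.461693)
(p(0.08), q(0.08)) ≈ (2.0905, 1.4617)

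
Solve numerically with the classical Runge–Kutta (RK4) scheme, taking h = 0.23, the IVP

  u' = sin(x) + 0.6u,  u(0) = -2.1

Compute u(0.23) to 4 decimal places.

RK4: k1 = f(x_n, u_n); k2 = f(x_n + h/2, u_n + (h/2)·k1); k3 = f(x_n + h/2, u_n + (h/2)·k2); k4 = f(x_n + h, u_n + h·k3); u_{n+1} = u_n + (h/6)·(k1 + 2k2 + 2k3 + k4).
x=0.000000, u=-2.100000:
  k1 = f(0.000000, -2.100000) = -1.260000
  k2 = f(0.115000, -2.244900) = -1.232193
  k3 = f(0.115000, -2.241702) = -1.230275
  k4 = f(0.230000, -2.382963) = -1.201800
  u ← -2.100000 + (0.23/6)·(k1 + 2k2 + 2k3 + k4) = -2.383158
u(0.23) ≈ -2.3832

-2.3832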